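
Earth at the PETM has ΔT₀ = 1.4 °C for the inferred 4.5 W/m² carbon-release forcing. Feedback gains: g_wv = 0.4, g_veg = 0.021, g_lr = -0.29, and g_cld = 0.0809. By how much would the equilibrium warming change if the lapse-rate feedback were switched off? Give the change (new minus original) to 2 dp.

1.03 °C

Original: g = 0.2119, ΔT = 1.4/(1−0.2119) = 1.7764 °C.
Without lapse-rate: g' = 0.5019, ΔT' = 1.4/(1−0.5019) = 2.8107 °C.
Change = 2.8107 − 1.7764 = 1.03 °C.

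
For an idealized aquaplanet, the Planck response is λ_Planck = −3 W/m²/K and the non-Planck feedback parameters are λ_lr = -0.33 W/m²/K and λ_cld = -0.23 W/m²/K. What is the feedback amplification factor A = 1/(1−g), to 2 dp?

Convert to gains: g_lr = -0.33/3 = -0.11; g_cld = -0.23/3 = -0.07667.
Total gain g = -0.18667.
A = 1/(1 + 0.18667) = 0.84.

0.84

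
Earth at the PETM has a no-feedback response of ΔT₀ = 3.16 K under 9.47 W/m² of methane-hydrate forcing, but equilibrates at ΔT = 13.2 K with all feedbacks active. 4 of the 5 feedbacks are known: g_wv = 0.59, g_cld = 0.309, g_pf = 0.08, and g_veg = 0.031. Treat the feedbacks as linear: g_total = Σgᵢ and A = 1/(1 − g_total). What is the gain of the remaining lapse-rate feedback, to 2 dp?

-0.25

Amplification A = ΔT/ΔT₀ = 13.2/3.16 = 4.177.
Total gain g = 1 − 1/A = 1 − 1/4.177 = 0.7606.
Known gains sum to 0.59 + 0.309 + 0.08 + 0.031 = 1.01.
g_lr = 0.7606 − 1.01 = -0.25.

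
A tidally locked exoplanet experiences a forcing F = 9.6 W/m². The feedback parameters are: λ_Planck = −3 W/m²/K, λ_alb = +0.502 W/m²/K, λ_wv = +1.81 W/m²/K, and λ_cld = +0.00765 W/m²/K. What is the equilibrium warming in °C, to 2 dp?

14.11 °C

Net feedback parameter λ = (−3) + (+0.502) + (+1.81) + (+0.00765) = -0.68035 W/m²/K.
ΔT = −F/λ = −9.6/(-0.68035) = 14.11 °C.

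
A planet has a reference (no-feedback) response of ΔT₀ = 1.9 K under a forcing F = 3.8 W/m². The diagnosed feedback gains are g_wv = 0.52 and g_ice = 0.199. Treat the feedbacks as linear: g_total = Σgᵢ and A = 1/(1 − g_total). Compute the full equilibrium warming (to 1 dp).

Total gain g = 0.52 + 0.199 = 0.719.
Amplification A = 1/(1 − 0.719) = 3.559.
ΔT = 1.9 × 3.559 = 6.8 K.

6.8 K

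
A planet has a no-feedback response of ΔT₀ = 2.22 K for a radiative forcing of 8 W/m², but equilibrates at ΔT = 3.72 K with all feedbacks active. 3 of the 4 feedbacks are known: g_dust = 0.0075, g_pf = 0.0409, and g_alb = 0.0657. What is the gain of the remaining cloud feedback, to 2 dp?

0.29

Amplification A = ΔT/ΔT₀ = 3.72/2.22 = 1.676.
Total gain g = 1 − 1/A = 1 − 1/1.676 = 0.4033.
Known gains sum to 0.0075 + 0.0409 + 0.0657 = 0.1141.
g_cld = 0.4033 − 0.1141 = 0.29.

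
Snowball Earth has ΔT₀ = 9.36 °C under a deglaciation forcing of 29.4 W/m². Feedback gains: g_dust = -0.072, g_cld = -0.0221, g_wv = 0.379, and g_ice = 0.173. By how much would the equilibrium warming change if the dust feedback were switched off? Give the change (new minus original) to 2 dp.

2.64 °C

Original: g = 0.4579, ΔT = 9.36/(1−0.4579) = 17.2662 °C.
Without dust: g' = 0.5299, ΔT' = 9.36/(1−0.5299) = 19.9107 °C.
Change = 19.9107 − 17.2662 = 2.64 °C.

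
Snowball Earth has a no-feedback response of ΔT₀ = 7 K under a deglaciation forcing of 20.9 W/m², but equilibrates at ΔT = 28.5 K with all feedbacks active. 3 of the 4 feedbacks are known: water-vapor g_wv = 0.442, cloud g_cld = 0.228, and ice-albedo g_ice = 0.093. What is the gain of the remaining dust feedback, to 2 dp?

-0.01

Amplification A = ΔT/ΔT₀ = 28.5/7 = 4.071.
Total gain g = 1 − 1/A = 1 − 1/4.071 = 0.7544.
Known gains sum to 0.442 + 0.228 + 0.093 = 0.763.
g_dust = 0.7544 − 0.763 = -0.01.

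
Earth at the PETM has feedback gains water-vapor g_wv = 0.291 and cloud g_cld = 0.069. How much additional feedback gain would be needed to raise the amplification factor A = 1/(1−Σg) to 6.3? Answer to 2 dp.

0.48

Current total gain = 0.36.
Target gain for A = 6.3: g* = 1 − 1/6.3 = 0.8413.
Additional gain needed = 0.8413 − 0.36 = 0.48.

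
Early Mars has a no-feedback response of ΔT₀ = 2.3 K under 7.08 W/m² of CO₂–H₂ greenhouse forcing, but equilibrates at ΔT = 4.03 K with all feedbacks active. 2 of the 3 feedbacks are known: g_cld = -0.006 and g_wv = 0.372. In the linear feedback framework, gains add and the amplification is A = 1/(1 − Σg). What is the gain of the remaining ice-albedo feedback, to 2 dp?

0.06

Amplification A = ΔT/ΔT₀ = 4.03/2.3 = 1.752.
Total gain g = 1 − 1/A = 1 − 1/1.752 = 0.4292.
Known gains sum to -0.006 + 0.372 = 0.366.
g_ice = 0.4292 − 0.366 = 0.06.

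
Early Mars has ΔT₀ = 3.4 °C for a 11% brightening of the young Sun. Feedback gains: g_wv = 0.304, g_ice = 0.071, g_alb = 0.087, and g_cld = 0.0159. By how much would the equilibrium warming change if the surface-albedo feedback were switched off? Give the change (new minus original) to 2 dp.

Original: g = 0.4779, ΔT = 3.4/(1−0.4779) = 6.5122 °C.
Without surface-albedo: g' = 0.3909, ΔT' = 3.4/(1−0.3909) = 5.5820 °C.
Change = 5.5820 − 6.5122 = -0.93 °C.

-0.93 °C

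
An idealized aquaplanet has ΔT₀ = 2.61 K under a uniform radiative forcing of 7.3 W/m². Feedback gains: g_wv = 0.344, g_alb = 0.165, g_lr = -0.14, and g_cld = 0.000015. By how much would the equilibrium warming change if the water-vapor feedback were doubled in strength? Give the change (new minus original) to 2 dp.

Original: g = 0.369015, ΔT = 2.61/(1−0.369015) = 4.1364 K.
With doubled water-vapor: g' = 0.713015, ΔT' = 2.61/(1−0.713015) = 9.0946 K.
Change = 9.0946 − 4.1364 = 4.96 K.

4.96 K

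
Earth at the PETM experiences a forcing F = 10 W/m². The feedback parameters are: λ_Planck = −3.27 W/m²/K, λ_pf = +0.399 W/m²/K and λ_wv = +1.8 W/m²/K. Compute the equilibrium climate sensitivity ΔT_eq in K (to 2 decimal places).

9.34 K

Net feedback parameter λ = (−3.27) + (+0.399) + (+1.8) = -1.071 W/m²/K.
ΔT = −F/λ = −10/(-1.071) = 9.34 K.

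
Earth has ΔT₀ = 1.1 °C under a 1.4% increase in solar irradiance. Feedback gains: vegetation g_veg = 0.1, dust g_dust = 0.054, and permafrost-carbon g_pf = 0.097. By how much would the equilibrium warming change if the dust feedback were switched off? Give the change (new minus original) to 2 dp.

Original: g = 0.251, ΔT = 1.1/(1−0.251) = 1.4686 °C.
Without dust: g' = 0.197, ΔT' = 1.1/(1−0.197) = 1.3699 °C.
Change = 1.3699 − 1.4686 = -0.10 °C.

-0.10 °C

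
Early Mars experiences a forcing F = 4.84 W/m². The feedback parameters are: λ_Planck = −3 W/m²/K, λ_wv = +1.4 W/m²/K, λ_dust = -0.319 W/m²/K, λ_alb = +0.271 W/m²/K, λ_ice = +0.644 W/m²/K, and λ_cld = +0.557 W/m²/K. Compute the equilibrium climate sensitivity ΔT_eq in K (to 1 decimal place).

Net feedback parameter λ = (−3) + (+1.4) + (-0.319) + (+0.271) + (+0.644) + (+0.557) = -0.447 W/m²/K.
ΔT = −F/λ = −4.84/(-0.447) = 10.8 K.

10.8 K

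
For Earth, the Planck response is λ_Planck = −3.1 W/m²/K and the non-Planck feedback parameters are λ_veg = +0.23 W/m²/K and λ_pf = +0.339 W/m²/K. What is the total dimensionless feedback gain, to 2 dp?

0.18

Convert to gains: g_veg = 0.23/3.1 = 0.07419; g_pf = 0.339/3.1 = 0.1094.
Total gain g = 0.18359.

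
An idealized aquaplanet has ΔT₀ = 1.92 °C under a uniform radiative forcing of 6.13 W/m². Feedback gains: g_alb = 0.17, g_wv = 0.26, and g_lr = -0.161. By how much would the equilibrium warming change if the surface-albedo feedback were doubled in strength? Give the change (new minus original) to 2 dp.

0.80 °C

Original: g = 0.269, ΔT = 1.92/(1−0.269) = 2.6265 °C.
With doubled surface-albedo: g' = 0.439, ΔT' = 1.92/(1−0.439) = 3.4225 °C.
Change = 3.4225 − 2.6265 = 0.80 °C.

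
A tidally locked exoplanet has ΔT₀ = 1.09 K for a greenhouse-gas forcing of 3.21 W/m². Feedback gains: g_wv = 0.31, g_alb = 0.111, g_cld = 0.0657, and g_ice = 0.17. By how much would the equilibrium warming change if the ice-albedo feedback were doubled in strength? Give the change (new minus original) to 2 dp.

Original: g = 0.6567, ΔT = 1.09/(1−0.6567) = 3.1751 K.
With doubled ice-albedo: g' = 0.8267, ΔT' = 1.09/(1−0.8267) = 6.2897 K.
Change = 6.2897 − 3.1751 = 3.11 K.

3.11 K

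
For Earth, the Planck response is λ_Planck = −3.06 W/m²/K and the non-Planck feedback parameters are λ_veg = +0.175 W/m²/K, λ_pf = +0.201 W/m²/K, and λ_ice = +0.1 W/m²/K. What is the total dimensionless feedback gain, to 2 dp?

0.16

Convert to gains: g_veg = 0.175/3.06 = 0.05719; g_pf = 0.201/3.06 = 0.06569; g_ice = 0.1/3.06 = 0.03268.
Total gain g = 0.15556.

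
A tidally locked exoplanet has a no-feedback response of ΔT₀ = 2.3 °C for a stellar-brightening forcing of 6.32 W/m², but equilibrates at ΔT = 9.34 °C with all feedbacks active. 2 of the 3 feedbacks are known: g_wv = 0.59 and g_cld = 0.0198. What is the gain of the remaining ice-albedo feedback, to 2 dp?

Amplification A = ΔT/ΔT₀ = 9.34/2.3 = 4.061.
Total gain g = 1 − 1/A = 1 − 1/4.061 = 0.7538.
Known gains sum to 0.59 + 0.0198 = 0.6098.
g_ice = 0.7538 − 0.6098 = 0.14.

0.14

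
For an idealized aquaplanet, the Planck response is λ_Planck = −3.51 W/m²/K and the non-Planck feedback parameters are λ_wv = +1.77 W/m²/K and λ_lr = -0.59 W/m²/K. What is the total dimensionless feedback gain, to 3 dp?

0.336

Convert to gains: g_wv = 1.77/3.51 = 0.5043; g_lr = -0.59/3.51 = -0.1681.
Total gain g = 0.3362.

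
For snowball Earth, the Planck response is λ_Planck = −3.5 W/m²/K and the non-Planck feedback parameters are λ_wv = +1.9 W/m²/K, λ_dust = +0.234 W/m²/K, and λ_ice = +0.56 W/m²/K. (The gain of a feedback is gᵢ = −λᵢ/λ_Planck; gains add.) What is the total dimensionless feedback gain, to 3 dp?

Convert to gains: g_wv = 1.9/3.5 = 0.5429; g_dust = 0.234/3.5 = 0.06686; g_ice = 0.56/3.5 = 0.16.
Total gain g = 0.76976.

0.770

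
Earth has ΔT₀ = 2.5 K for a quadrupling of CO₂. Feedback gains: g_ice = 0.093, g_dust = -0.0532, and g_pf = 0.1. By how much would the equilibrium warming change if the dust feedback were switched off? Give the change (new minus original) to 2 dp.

Original: g = 0.1398, ΔT = 2.5/(1−0.1398) = 2.9063 K.
Without dust: g' = 0.193, ΔT' = 2.5/(1−0.193) = 3.0979 K.
Change = 3.0979 − 2.9063 = 0.19 K.

0.19 K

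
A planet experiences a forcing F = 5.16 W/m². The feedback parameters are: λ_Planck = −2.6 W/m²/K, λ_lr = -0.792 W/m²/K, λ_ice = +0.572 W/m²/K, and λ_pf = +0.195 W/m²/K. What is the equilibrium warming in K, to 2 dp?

Net feedback parameter λ = (−2.6) + (-0.792) + (+0.572) + (+0.195) = -2.625 W/m²/K.
ΔT = −F/λ = −5.16/(-2.625) = 1.97 K.

1.97 K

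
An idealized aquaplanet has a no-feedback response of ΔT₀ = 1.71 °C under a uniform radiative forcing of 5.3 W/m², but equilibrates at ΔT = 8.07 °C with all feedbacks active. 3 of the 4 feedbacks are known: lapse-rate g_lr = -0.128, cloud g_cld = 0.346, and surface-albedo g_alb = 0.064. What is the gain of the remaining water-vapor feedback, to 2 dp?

0.51

Amplification A = ΔT/ΔT₀ = 8.07/1.71 = 4.719.
Total gain g = 1 − 1/A = 1 − 1/4.719 = 0.7881.
Known gains sum to -0.128 + 0.346 + 0.064 = 0.282.
g_wv = 0.7881 − 0.282 = 0.51.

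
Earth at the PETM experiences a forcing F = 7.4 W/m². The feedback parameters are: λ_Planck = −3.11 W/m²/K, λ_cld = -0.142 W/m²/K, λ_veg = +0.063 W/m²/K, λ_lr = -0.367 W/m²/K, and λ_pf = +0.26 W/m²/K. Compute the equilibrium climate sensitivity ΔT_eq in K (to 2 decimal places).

2.25 K

Net feedback parameter λ = (−3.11) + (-0.142) + (+0.063) + (-0.367) + (+0.26) = -3.296 W/m²/K.
ΔT = −F/λ = −7.4/(-3.296) = 2.25 K.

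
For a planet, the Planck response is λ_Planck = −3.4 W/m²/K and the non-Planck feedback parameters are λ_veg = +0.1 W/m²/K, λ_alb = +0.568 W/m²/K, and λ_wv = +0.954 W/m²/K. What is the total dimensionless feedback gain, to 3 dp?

0.477

Convert to gains: g_veg = 0.1/3.4 = 0.02941; g_alb = 0.568/3.4 = 0.1671; g_wv = 0.954/3.4 = 0.2806.
Total gain g = 0.47711.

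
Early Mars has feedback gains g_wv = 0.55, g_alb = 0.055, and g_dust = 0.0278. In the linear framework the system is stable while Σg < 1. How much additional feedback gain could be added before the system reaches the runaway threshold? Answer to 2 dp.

0.37

Current total gain = 0.55 + 0.055 + 0.0278 = 0.6328.
Margin to runaway = 1 − 0.6328 = 0.37.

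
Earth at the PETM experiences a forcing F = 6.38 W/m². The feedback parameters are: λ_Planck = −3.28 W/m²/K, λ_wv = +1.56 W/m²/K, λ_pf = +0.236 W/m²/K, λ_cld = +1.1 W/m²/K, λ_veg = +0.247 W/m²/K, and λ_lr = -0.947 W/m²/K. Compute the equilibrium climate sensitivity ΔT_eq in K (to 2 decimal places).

5.89 K

Net feedback parameter λ = (−3.28) + (+1.56) + (+0.236) + (+1.1) + (+0.247) + (-0.947) = -1.084 W/m²/K.
ΔT = −F/λ = −6.38/(-1.084) = 5.89 K.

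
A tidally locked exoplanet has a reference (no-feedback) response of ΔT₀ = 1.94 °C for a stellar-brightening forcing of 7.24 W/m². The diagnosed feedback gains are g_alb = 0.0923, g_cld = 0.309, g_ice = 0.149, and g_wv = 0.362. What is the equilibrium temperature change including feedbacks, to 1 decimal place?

Total gain g = 0.0923 + 0.309 + 0.149 + 0.362 = 0.9123.
Amplification A = 1/(1 − 0.9123) = 11.4.
ΔT = 1.94 × 11.4 = 22.1 °C.

22.1 °C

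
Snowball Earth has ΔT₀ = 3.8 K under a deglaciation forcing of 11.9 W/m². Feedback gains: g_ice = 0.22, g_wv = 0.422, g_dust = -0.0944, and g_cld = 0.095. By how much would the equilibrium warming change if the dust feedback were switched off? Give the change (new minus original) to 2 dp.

3.82 K

Original: g = 0.6426, ΔT = 3.8/(1−0.6426) = 10.6323 K.
Without dust: g' = 0.737, ΔT' = 3.8/(1−0.737) = 14.4487 K.
Change = 14.4487 − 10.6323 = 3.82 K.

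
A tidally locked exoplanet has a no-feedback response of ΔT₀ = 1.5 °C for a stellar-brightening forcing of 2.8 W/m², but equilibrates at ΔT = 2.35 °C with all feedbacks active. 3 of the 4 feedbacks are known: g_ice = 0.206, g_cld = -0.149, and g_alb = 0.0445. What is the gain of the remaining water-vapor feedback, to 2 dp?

0.26

Amplification A = ΔT/ΔT₀ = 2.35/1.5 = 1.567.
Total gain g = 1 − 1/A = 1 − 1/1.567 = 0.3618.
Known gains sum to 0.206 − 0.149 + 0.0445 = 0.1015.
g_wv = 0.3618 − 0.1015 = 0.26.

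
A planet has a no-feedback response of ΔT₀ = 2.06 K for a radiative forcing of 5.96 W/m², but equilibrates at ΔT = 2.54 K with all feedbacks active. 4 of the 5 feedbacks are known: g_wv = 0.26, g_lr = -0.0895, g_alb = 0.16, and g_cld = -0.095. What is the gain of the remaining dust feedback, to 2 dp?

Amplification A = ΔT/ΔT₀ = 2.54/2.06 = 1.233.
Total gain g = 1 − 1/A = 1 − 1/1.233 = 0.189.
Known gains sum to 0.26 − 0.0895 + 0.16 − 0.095 = 0.2355.
g_dust = 0.189 − 0.2355 = -0.05.

-0.05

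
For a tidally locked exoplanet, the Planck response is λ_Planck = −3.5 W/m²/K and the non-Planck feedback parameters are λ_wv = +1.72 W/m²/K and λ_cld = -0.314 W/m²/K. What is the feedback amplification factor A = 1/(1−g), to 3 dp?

Convert to gains: g_wv = 1.72/3.5 = 0.4914; g_cld = -0.314/3.5 = -0.08971.
Total gain g = 0.40169.
A = 1/(1 − 0.40169) = 1.671.

1.671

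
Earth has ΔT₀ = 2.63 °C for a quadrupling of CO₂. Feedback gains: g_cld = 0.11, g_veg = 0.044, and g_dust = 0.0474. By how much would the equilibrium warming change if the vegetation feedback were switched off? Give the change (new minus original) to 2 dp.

Original: g = 0.2014, ΔT = 2.63/(1−0.2014) = 3.2933 °C.
Without vegetation: g' = 0.1574, ΔT' = 2.63/(1−0.1574) = 3.1213 °C.
Change = 3.1213 − 3.2933 = -0.17 °C.

-0.17 °C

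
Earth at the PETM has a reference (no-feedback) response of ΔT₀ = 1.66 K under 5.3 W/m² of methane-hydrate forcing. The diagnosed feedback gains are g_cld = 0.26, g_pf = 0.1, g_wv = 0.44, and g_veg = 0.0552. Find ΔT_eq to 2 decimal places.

11.46 K

Total gain g = 0.26 + 0.1 + 0.44 + 0.0552 = 0.8552.
Amplification A = 1/(1 − 0.8552) = 6.906.
ΔT = 1.66 × 6.906 = 11.46 K.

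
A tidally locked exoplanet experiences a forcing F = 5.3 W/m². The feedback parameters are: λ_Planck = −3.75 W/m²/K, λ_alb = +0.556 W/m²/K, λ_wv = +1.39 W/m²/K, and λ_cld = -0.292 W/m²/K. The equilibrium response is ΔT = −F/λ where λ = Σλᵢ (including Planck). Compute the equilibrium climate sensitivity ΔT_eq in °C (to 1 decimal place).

2.5 °C

Net feedback parameter λ = (−3.75) + (+0.556) + (+1.39) + (-0.292) = -2.096 W/m²/K.
ΔT = −F/λ = −5.3/(-2.096) = 2.5 °C.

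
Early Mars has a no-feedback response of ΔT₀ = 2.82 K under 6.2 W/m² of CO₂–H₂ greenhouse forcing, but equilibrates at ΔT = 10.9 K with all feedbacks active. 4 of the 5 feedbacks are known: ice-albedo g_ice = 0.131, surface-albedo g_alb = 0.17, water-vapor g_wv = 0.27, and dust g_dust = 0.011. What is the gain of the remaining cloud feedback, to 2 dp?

0.16

Amplification A = ΔT/ΔT₀ = 10.9/2.82 = 3.865.
Total gain g = 1 − 1/A = 1 − 1/3.865 = 0.7413.
Known gains sum to 0.131 + 0.17 + 0.27 + 0.011 = 0.582.
g_cld = 0.7413 − 0.582 = 0.16.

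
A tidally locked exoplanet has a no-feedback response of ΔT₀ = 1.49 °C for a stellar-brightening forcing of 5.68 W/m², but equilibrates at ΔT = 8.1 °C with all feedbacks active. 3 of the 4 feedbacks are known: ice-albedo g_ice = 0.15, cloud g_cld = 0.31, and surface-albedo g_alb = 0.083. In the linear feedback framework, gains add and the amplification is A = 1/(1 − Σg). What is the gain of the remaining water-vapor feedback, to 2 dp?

Amplification A = ΔT/ΔT₀ = 8.1/1.49 = 5.436.
Total gain g = 1 − 1/A = 1 − 1/5.436 = 0.816.
Known gains sum to 0.15 + 0.31 + 0.083 = 0.543.
g_wv = 0.816 − 0.543 = 0.27.

0.27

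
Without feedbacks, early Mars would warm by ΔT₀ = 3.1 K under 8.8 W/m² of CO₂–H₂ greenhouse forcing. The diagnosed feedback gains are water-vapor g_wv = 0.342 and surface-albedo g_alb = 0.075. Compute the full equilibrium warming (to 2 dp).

Total gain g = 0.342 + 0.075 = 0.417.
Amplification A = 1/(1 − 0.417) = 1.715.
ΔT = 3.1 × 1.715 = 5.32 K.

5.32 K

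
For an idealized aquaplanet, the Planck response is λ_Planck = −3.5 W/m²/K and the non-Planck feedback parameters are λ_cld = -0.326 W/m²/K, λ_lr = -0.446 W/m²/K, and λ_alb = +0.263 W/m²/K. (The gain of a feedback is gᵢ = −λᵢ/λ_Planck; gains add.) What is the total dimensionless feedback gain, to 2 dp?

-0.15

Convert to gains: g_cld = -0.326/3.5 = -0.09314; g_lr = -0.446/3.5 = -0.1274; g_alb = 0.263/3.5 = 0.07514.
Total gain g = -0.1454.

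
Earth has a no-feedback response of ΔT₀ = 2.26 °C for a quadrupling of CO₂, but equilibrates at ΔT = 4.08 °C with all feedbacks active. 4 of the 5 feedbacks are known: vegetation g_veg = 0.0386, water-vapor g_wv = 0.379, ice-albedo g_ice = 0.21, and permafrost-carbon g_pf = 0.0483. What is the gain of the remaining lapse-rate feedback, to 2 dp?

-0.23

Amplification A = ΔT/ΔT₀ = 4.08/2.26 = 1.805.
Total gain g = 1 − 1/A = 1 − 1/1.805 = 0.446.
Known gains sum to 0.0386 + 0.379 + 0.21 + 0.0483 = 0.6759.
g_lr = 0.446 − 0.6759 = -0.23.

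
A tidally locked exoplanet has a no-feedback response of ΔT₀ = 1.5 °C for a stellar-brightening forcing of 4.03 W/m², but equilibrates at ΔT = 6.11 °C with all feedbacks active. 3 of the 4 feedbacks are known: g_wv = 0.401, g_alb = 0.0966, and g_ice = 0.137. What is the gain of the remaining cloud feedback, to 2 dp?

0.12

Amplification A = ΔT/ΔT₀ = 6.11/1.5 = 4.073.
Total gain g = 1 − 1/A = 1 − 1/4.073 = 0.7545.
Known gains sum to 0.401 + 0.0966 + 0.137 = 0.6346.
g_cld = 0.7545 − 0.6346 = 0.12.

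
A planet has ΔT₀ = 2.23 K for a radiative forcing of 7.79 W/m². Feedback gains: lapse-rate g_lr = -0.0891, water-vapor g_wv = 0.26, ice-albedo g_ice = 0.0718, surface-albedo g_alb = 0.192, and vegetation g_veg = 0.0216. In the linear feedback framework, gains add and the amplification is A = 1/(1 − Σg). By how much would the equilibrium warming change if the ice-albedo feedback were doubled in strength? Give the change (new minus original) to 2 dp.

0.62 K

Original: g = 0.4563, ΔT = 2.23/(1−0.4563) = 4.1015 K.
With doubled ice-albedo: g' = 0.5281, ΔT' = 2.23/(1−0.5281) = 4.7256 K.
Change = 4.7256 − 4.1015 = 0.62 K.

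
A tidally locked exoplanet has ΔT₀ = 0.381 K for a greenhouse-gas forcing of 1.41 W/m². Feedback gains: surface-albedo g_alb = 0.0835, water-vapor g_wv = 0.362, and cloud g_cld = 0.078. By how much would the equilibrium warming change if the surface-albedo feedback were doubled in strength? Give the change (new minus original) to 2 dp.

Original: g = 0.5235, ΔT = 0.381/(1−0.5235) = 0.7996 K.
With doubled surface-albedo: g' = 0.607, ΔT' = 0.381/(1−0.607) = 0.9695 K.
Change = 0.9695 − 0.7996 = 0.17 K.

0.17 K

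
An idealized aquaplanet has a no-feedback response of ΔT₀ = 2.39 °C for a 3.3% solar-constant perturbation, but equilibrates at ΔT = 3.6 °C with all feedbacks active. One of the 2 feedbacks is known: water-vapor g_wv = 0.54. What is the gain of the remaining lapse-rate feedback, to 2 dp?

-0.20

Amplification A = ΔT/ΔT₀ = 3.6/2.39 = 1.506.
Total gain g = 1 − 1/A = 1 − 1/1.506 = 0.336.
The known gain is 0.54.
g_lr = 0.336 − 0.54 = -0.20.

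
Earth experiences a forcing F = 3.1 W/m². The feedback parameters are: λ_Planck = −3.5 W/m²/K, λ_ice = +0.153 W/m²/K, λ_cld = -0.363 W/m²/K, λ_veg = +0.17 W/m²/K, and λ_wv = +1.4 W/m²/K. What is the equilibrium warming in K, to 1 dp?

1.4 K

Net feedback parameter λ = (−3.5) + (+0.153) + (-0.363) + (+0.17) + (+1.4) = -2.14 W/m²/K.
ΔT = −F/λ = −3.1/(-2.14) = 1.4 K.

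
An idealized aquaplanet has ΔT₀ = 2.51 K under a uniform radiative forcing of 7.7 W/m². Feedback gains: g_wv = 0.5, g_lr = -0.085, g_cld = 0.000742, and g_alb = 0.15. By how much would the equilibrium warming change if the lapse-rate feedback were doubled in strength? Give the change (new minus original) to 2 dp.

Original: g = 0.565742, ΔT = 2.51/(1−0.565742) = 5.7800 K.
With doubled lapse-rate: g' = 0.480742, ΔT' = 2.51/(1−0.480742) = 4.8338 K.
Change = 4.8338 − 5.7800 = -0.95 K.

-0.95 K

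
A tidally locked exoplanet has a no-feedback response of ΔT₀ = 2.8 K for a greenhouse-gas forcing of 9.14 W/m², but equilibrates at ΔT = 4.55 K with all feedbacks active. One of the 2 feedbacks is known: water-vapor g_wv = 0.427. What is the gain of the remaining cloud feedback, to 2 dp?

-0.04

Amplification A = ΔT/ΔT₀ = 4.55/2.8 = 1.625.
Total gain g = 1 − 1/A = 1 − 1/1.625 = 0.3846.
The known gain is 0.427.
g_cld = 0.3846 − 0.427 = -0.04.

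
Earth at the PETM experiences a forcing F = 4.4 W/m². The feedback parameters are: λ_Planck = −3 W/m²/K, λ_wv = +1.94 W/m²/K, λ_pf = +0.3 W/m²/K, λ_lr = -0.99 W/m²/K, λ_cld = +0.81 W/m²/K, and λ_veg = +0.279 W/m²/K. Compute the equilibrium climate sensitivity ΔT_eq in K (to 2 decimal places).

Net feedback parameter λ = (−3) + (+1.94) + (+0.3) + (-0.99) + (+0.81) + (+0.279) = -0.661 W/m²/K.
ΔT = −F/λ = −4.4/(-0.661) = 6.66 K.

6.66 K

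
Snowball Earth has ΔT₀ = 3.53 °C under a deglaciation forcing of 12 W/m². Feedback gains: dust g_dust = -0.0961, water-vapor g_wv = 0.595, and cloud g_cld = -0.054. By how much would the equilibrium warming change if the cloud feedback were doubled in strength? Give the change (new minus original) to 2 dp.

-0.56 °C

Original: g = 0.4449, ΔT = 3.53/(1−0.4449) = 6.3592 °C.
With doubled cloud: g' = 0.3909, ΔT' = 3.53/(1−0.3909) = 5.7954 °C.
Change = 5.7954 − 6.3592 = -0.56 °C.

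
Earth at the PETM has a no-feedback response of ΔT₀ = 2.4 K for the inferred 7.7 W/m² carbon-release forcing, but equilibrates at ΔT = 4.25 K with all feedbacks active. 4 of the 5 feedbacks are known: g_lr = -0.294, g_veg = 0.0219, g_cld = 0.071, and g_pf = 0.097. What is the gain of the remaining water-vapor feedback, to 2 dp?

0.54

Amplification A = ΔT/ΔT₀ = 4.25/2.4 = 1.771.
Total gain g = 1 − 1/A = 1 − 1/1.771 = 0.4353.
Known gains sum to -0.294 + 0.0219 + 0.071 + 0.097 = -0.1041.
g_wv = 0.4353 + 0.1041 = 0.54.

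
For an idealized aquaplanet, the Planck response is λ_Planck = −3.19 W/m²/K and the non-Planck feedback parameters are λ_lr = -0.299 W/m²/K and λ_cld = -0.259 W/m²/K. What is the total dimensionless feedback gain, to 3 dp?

-0.175

Convert to gains: g_lr = -0.299/3.19 = -0.09373; g_cld = -0.259/3.19 = -0.08119.
Total gain g = -0.17492.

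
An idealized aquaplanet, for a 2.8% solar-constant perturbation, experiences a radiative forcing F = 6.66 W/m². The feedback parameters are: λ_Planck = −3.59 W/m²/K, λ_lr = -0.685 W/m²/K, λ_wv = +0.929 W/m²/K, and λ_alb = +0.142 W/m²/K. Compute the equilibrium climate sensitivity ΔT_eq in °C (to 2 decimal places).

Net feedback parameter λ = (−3.59) + (-0.685) + (+0.929) + (+0.142) = -3.204 W/m²/K.
ΔT = −F/λ = −6.66/(-3.204) = 2.08 °C.

2.08 °C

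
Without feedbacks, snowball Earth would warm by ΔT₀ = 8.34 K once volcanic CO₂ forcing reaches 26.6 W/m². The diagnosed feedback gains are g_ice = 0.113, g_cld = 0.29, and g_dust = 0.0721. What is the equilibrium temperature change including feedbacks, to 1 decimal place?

Total gain g = 0.113 + 0.29 + 0.0721 = 0.4751.
Amplification A = 1/(1 − 0.4751) = 1.905.
ΔT = 8.34 × 1.905 = 15.9 K.

15.9 K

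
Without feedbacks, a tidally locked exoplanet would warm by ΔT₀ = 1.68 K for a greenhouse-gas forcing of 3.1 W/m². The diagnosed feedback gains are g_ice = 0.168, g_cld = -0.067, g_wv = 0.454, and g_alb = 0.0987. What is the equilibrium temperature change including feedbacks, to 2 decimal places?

Total gain g = 0.168 − 0.067 + 0.454 + 0.0987 = 0.6537.
Amplification A = 1/(1 − 0.6537) = 2.888.
ΔT = 1.68 × 2.888 = 4.85 K.

4.85 K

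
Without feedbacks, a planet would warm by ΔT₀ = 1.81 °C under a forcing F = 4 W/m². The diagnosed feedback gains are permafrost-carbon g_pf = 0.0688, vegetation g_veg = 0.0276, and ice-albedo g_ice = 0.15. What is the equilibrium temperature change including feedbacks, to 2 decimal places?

Total gain g = 0.0688 + 0.0276 + 0.15 = 0.2464.
Amplification A = 1/(1 − 0.2464) = 1.327.
ΔT = 1.81 × 1.327 = 2.40 °C.

2.40 °C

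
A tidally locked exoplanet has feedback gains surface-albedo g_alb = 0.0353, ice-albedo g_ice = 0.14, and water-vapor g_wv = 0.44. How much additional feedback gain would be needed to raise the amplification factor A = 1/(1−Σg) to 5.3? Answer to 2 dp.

0.20

Current total gain = 0.6153.
Target gain for A = 5.3: g* = 1 − 1/5.3 = 0.8113.
Additional gain needed = 0.8113 − 0.6153 = 0.20.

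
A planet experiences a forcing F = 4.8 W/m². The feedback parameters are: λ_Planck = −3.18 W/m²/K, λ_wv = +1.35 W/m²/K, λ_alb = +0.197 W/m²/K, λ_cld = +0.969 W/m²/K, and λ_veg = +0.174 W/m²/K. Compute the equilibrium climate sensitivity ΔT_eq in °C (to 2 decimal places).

9.80 °C

Net feedback parameter λ = (−3.18) + (+1.35) + (+0.197) + (+0.969) + (+0.174) = -0.49 W/m²/K.
ΔT = −F/λ = −4.8/(-0.49) = 9.80 °C.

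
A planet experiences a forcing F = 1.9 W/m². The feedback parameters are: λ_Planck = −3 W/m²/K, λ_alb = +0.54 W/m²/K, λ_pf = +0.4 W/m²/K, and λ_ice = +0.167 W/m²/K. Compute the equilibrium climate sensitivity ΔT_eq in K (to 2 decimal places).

1.00 K

Net feedback parameter λ = (−3) + (+0.54) + (+0.4) + (+0.167) = -1.893 W/m²/K.
ΔT = −F/λ = −1.9/(-1.893) = 1.00 K.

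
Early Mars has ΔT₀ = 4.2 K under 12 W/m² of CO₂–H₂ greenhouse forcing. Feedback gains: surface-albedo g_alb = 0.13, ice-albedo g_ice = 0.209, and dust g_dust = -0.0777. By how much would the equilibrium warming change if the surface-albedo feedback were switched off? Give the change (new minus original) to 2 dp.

-0.85 K

Original: g = 0.2613, ΔT = 4.2/(1−0.2613) = 5.6857 K.
Without surface-albedo: g' = 0.1313, ΔT' = 4.2/(1−0.1313) = 4.8348 K.
Change = 4.8348 − 5.6857 = -0.85 K.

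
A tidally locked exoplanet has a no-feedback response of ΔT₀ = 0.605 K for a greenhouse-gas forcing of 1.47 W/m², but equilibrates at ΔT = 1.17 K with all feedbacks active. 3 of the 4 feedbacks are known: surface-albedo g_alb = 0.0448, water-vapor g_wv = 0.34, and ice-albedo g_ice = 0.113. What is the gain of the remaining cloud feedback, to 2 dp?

Amplification A = ΔT/ΔT₀ = 1.17/0.605 = 1.934.
Total gain g = 1 − 1/A = 1 − 1/1.934 = 0.4829.
Known gains sum to 0.0448 + 0.34 + 0.113 = 0.4978.
g_cld = 0.4829 − 0.4978 = -0.01.

-0.01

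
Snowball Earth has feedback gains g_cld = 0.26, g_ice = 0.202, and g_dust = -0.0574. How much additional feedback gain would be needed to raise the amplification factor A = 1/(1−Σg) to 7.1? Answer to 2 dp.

0.45

Current total gain = 0.4046.
Target gain for A = 7.1: g* = 1 − 1/7.1 = 0.8592.
Additional gain needed = 0.8592 − 0.4046 = 0.45.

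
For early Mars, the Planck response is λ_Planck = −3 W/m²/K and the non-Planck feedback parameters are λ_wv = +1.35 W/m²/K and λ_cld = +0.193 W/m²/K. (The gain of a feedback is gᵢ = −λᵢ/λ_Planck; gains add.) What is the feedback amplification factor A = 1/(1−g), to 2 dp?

2.06

Convert to gains: g_wv = 1.35/3 = 0.45; g_cld = 0.193/3 = 0.06433.
Total gain g = 0.51433.
A = 1/(1 − 0.51433) = 2.06.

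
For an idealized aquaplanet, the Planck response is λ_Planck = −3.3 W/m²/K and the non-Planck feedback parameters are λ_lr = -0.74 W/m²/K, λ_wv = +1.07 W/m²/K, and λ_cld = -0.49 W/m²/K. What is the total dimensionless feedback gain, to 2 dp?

Convert to gains: g_lr = -0.74/3.3 = -0.2242; g_wv = 1.07/3.3 = 0.3242; g_cld = -0.49/3.3 = -0.1485.
Total gain g = -0.0485.

-0.05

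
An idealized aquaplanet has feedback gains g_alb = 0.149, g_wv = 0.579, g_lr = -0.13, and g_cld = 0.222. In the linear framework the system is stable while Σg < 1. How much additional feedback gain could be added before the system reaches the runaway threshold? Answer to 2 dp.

0.18

Current total gain = 0.149 + 0.579 − 0.13 + 0.222 = 0.82.
Margin to runaway = 1 − 0.82 = 0.18.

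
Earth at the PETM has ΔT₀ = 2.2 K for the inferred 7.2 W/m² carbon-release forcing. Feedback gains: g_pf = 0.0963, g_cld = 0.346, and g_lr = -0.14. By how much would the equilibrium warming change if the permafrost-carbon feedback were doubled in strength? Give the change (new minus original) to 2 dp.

0.50 K

Original: g = 0.3023, ΔT = 2.2/(1−0.3023) = 3.1532 K.
With doubled permafrost-carbon: g' = 0.3986, ΔT' = 2.2/(1−0.3986) = 3.6581 K.
Change = 3.6581 − 3.1532 = 0.50 K.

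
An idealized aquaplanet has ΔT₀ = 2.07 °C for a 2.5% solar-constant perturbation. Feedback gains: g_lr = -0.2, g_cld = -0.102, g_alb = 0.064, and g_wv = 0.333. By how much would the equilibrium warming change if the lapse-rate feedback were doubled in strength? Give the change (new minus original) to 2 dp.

Original: g = 0.095, ΔT = 2.07/(1−0.095) = 2.2873 °C.
With doubled lapse-rate: g' = -0.105, ΔT' = 2.07/(1+0.105) = 1.8733 °C.
Change = 1.8733 − 2.2873 = -0.41 °C.

-0.41 °C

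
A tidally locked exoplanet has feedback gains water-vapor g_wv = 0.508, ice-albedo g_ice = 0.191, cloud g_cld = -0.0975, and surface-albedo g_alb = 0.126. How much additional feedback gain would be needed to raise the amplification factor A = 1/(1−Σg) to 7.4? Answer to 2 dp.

Current total gain = 0.7275.
Target gain for A = 7.4: g* = 1 − 1/7.4 = 0.8649.
Additional gain needed = 0.8649 − 0.7275 = 0.14.

0.14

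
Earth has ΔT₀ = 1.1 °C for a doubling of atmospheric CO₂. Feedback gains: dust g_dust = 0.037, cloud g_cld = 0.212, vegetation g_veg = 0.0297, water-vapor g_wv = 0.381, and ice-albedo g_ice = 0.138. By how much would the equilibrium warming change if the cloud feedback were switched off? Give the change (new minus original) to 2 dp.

-2.78 °C

Original: g = 0.7977, ΔT = 1.1/(1−0.7977) = 5.4375 °C.
Without cloud: g' = 0.5857, ΔT' = 1.1/(1−0.5857) = 2.6551 °C.
Change = 2.6551 − 5.4375 = -2.78 °C.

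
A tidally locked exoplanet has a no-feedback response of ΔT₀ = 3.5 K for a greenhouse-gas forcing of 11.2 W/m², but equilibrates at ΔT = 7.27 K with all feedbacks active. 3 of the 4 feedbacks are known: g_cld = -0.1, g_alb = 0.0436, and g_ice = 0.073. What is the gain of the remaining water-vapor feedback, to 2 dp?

Amplification A = ΔT/ΔT₀ = 7.27/3.5 = 2.077.
Total gain g = 1 − 1/A = 1 − 1/2.077 = 0.5185.
Known gains sum to -0.1 + 0.0436 + 0.073 = 0.0166.
g_wv = 0.5185 − 0.0166 = 0.50.

0.50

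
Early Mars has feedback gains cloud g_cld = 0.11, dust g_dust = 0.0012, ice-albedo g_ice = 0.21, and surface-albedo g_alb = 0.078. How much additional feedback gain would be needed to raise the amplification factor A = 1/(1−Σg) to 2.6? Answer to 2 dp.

0.22

Current total gain = 0.3992.
Target gain for A = 2.6: g* = 1 − 1/2.6 = 0.6154.
Additional gain needed = 0.6154 − 0.3992 = 0.22.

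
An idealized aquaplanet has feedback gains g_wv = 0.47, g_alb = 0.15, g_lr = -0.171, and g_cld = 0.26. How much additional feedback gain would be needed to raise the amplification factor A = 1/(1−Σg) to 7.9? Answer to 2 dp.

0.16

Current total gain = 0.709.
Target gain for A = 7.9: g* = 1 − 1/7.9 = 0.8734.
Additional gain needed = 0.8734 − 0.709 = 0.16.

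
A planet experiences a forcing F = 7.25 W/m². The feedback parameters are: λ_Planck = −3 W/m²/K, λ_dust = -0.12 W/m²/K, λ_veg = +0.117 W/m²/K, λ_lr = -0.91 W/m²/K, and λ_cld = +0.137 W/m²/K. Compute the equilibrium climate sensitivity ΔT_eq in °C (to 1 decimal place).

1.9 °C

Net feedback parameter λ = (−3) + (-0.12) + (+0.117) + (-0.91) + (+0.137) = -3.776 W/m²/K.
ΔT = −F/λ = −7.25/(-3.776) = 1.9 °C.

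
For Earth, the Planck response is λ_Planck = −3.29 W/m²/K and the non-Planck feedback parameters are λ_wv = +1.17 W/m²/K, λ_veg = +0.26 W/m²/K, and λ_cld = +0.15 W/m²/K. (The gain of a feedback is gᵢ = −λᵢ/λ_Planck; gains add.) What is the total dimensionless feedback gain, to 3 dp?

Convert to gains: g_wv = 1.17/3.29 = 0.3556; g_veg = 0.26/3.29 = 0.07903; g_cld = 0.15/3.29 = 0.04559.
Total gain g = 0.48022.

0.480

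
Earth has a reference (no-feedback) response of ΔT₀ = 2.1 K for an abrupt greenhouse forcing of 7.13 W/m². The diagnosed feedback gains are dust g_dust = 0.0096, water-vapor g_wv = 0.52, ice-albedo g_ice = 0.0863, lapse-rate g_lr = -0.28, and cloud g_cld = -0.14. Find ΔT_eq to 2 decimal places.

Total gain g = 0.0096 + 0.52 + 0.0863 − 0.28 − 0.14 = 0.1959.
Amplification A = 1/(1 − 0.1959) = 1.244.
ΔT = 2.1 × 1.244 = 2.61 K.

2.61 K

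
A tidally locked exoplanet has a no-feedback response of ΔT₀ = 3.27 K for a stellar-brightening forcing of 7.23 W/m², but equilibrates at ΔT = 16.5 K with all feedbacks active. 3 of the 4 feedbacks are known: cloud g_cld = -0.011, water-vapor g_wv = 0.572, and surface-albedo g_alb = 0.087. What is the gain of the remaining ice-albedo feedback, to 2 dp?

Amplification A = ΔT/ΔT₀ = 16.5/3.27 = 5.046.
Total gain g = 1 − 1/A = 1 − 1/5.046 = 0.8018.
Known gains sum to -0.011 + 0.572 + 0.087 = 0.648.
g_ice = 0.8018 − 0.648 = 0.15.

0.15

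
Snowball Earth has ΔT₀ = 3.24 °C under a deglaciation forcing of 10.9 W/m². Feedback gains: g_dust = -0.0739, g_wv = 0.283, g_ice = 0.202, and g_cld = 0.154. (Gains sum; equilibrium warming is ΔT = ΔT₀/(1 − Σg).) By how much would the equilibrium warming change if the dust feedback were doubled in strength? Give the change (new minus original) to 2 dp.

-1.08 °C

Original: g = 0.5651, ΔT = 3.24/(1−0.5651) = 7.4500 °C.
With doubled dust: g' = 0.4912, ΔT' = 3.24/(1−0.4912) = 6.3679 °C.
Change = 6.3679 − 7.4500 = -1.08 °C.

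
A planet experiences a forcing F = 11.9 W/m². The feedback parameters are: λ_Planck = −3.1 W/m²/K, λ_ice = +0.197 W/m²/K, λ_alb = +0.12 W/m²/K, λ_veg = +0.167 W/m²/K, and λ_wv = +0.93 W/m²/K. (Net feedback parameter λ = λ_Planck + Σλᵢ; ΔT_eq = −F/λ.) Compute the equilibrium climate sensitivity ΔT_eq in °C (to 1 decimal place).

Net feedback parameter λ = (−3.1) + (+0.197) + (+0.12) + (+0.167) + (+0.93) = -1.686 W/m²/K.
ΔT = −F/λ = −11.9/(-1.686) = 7.1 °C.

7.1 °C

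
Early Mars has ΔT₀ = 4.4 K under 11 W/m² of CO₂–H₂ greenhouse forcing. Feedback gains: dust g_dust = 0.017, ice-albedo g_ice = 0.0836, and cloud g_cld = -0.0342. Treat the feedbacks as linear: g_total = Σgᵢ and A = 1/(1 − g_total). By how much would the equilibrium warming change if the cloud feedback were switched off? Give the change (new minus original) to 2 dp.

Original: g = 0.0664, ΔT = 4.4/(1−0.0664) = 4.7129 K.
Without cloud: g' = 0.1006, ΔT' = 4.4/(1−0.1006) = 4.8922 K.
Change = 4.8922 − 4.7129 = 0.18 K.

0.18 K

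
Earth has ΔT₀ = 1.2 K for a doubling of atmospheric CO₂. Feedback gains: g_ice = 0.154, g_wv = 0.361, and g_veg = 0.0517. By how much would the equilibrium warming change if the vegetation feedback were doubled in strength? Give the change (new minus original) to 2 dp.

0.38 K

Original: g = 0.5667, ΔT = 1.2/(1−0.5667) = 2.7694 K.
With doubled vegetation: g' = 0.6184, ΔT' = 1.2/(1−0.6184) = 3.1447 K.
Change = 3.1447 − 2.7694 = 0.38 K.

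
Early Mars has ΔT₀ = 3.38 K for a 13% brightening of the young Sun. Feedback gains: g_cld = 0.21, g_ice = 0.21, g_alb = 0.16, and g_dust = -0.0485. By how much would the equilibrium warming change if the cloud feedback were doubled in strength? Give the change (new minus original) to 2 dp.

Original: g = 0.5315, ΔT = 3.38/(1−0.5315) = 7.2145 K.
With doubled cloud: g' = 0.7415, ΔT' = 3.38/(1−0.7415) = 13.0754 K.
Change = 13.0754 − 7.2145 = 5.86 K.

5.86 K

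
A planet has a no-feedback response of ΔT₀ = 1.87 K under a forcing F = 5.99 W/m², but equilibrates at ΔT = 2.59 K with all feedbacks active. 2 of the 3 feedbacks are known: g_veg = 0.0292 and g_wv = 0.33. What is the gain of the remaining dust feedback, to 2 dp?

-0.08

Amplification A = ΔT/ΔT₀ = 2.59/1.87 = 1.385.
Total gain g = 1 − 1/A = 1 − 1/1.385 = 0.278.
Known gains sum to 0.0292 + 0.33 = 0.3592.
g_dust = 0.278 − 0.3592 = -0.08.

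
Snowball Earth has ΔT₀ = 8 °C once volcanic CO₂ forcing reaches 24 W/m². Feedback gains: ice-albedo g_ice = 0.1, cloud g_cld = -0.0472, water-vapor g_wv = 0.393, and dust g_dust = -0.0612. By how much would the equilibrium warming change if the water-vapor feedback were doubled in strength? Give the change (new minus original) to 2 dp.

Original: g = 0.3846, ΔT = 8/(1−0.3846) = 12.9997 °C.
With doubled water-vapor: g' = 0.7776, ΔT' = 8/(1−0.7776) = 35.9712 °C.
Change = 35.9712 − 12.9997 = 22.97 °C.

22.97 °C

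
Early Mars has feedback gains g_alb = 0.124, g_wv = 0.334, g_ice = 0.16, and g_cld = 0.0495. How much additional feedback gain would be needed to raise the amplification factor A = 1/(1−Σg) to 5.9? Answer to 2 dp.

0.16

Current total gain = 0.6675.
Target gain for A = 5.9: g* = 1 − 1/5.9 = 0.8305.
Additional gain needed = 0.8305 − 0.6675 = 0.16.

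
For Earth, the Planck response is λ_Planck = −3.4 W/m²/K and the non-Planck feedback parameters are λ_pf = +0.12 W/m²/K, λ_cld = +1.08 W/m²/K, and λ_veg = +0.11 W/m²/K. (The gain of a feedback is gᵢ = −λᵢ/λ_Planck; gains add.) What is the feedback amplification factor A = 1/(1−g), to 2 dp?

Convert to gains: g_pf = 0.12/3.4 = 0.03529; g_cld = 1.08/3.4 = 0.3176; g_veg = 0.11/3.4 = 0.03235.
Total gain g = 0.38524.
A = 1/(1 − 0.38524) = 1.63.

1.63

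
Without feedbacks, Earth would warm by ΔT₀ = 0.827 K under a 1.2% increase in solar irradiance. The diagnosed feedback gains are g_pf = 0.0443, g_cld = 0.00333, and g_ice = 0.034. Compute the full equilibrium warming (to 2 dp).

0.90 K

Total gain g = 0.0443 + 0.00333 + 0.034 = 0.08163.
Amplification A = 1/(1 − 0.08163) = 1.089.
ΔT = 0.827 × 1.089 = 0.90 K.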